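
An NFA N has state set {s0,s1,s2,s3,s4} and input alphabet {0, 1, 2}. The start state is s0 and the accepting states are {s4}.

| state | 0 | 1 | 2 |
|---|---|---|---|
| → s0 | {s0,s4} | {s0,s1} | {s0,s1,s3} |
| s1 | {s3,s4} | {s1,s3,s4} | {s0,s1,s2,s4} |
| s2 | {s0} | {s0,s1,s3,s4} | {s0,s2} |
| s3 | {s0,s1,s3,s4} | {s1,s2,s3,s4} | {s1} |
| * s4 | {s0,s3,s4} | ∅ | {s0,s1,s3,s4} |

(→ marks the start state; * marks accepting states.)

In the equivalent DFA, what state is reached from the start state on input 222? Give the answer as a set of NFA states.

Start: {s0}.
δ(s0,2) = {s0,s1,s3}.
Union: {s0,s1,s3}.
After 2: {s0,s1,s3}.
δ(s0,2) = {s0,s1,s3}; δ(s1,2) = {s0,s1,s2,s4}; δ(s3,2) = {s1}.
Union: {s0,s1,s2,s3,s4}.
After 2: {s0,s1,s2,s3,s4}.
δ(s0,2) = {s0,s1,s3}; δ(s1,2) = {s0,s1,s2,s4}; δ(s2,2) = {s0,s2}; δ(s3,2) = {s1}; δ(s4,2) = {s0,s1,s3,s4}.
Union: {s0,s1,s2,s3,s4}.
After 2: {s0,s1,s2,s3,s4}.

{s0,s1,s2,s3,s4}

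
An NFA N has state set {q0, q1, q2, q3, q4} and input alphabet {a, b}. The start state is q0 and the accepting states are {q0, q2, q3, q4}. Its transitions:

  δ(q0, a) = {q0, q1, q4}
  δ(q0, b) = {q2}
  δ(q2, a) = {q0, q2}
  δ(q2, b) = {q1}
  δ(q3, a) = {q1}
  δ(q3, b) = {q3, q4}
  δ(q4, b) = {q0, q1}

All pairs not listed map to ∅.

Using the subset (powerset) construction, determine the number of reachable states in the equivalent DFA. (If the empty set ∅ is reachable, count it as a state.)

9

Start state of the DFA: {q0}.
{q0} --a--> {q0, q1, q4}  [new]
{q0} --b--> {q2}  [new]
{q0, q1, q4} --a--> {q0, q1, q4}  [seen]
{q0, q1, q4} --b--> {q0, q1, q2}  [new]
{q2} --a--> {q0, q2}  [new]
{q2} --b--> {q1}  [new]
{q0, q1, q2} --a--> {q0, q1, q2, q4}  [new]
{q0, q1, q2} --b--> {q1, q2}  [new]
{q0, q2} --a--> {q0, q1, q2, q4}  [seen]
{q0, q2} --b--> {q1, q2}  [seen]
{q1} --a--> ∅  [new]
{q1} --b--> ∅  [seen]
{q0, q1, q2, q4} --a--> {q0, q1, q2, q4}  [seen]
{q0, q1, q2, q4} --b--> {q0, q1, q2}  [seen]
{q1, q2} --a--> {q0, q2}  [seen]
{q1, q2} --b--> {q1}  [seen]
∅ --a--> ∅  [seen]
∅ --b--> ∅  [seen]
Reachable DFA states: {q0}, {q0, q1, q4}, {q2}, {q0, q1, q2}, {q0, q2}, {q1}, {q0, q1, q2, q4}, {q1, q2}, ∅.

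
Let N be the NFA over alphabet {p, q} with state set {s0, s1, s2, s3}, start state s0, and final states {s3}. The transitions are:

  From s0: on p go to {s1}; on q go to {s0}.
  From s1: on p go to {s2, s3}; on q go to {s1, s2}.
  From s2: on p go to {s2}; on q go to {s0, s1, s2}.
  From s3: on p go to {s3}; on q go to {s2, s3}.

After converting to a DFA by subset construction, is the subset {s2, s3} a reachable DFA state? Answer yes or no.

yes

Start state of the DFA: {s0}.
{s0} --p--> {s1}  [new]
{s0} --q--> {s0}  [seen]
{s1} --p--> {s2, s3}  [new]
{s1} --q--> {s1, s2}  [new]
{s2, s3} --p--> {s2, s3}  [seen]
{s2, s3} --q--> {s0, s1, s2, s3}  [new]
{s1, s2} --p--> {s2, s3}  [seen]
{s1, s2} --q--> {s0, s1, s2}  [new]
{s0, s1, s2, s3} --p--> {s1, s2, s3}  [new]
{s0, s1, s2, s3} --q--> {s0, s1, s2, s3}  [seen]
{s0, s1, s2} --p--> {s1, s2, s3}  [seen]
{s0, s1, s2} --q--> {s0, s1, s2}  [seen]
{s1, s2, s3} --p--> {s2, s3}  [seen]
{s1, s2, s3} --q--> {s0, s1, s2, s3}  [seen]
Reachable DFA states: {s0}, {s1}, {s2, s3}, {s1, s2}, {s0, s1, s2, s3}, {s0, s1, s2}, {s1, s2, s3}.
{s2, s3} is among them.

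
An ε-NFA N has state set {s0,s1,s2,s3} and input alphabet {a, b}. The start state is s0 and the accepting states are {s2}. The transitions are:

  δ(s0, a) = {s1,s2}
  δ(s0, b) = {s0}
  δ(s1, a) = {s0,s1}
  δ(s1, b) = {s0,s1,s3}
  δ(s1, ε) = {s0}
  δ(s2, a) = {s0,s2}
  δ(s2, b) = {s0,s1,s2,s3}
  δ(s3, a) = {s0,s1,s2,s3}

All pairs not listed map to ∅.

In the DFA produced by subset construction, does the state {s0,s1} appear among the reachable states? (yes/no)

no

Start state of the DFA: {s0} (ε-closure of the NFA start).
{s0} --a--> {s0,s1,s2}  [new]
{s0} --b--> {s0}  [seen]
{s0,s1,s2} --a--> {s0,s1,s2}  [seen]
{s0,s1,s2} --b--> {s0,s1,s2,s3}  [new]
{s0,s1,s2,s3} --a--> {s0,s1,s2,s3}  [seen]
{s0,s1,s2,s3} --b--> {s0,s1,s2,s3}  [seen]
Reachable DFA states: {s0}, {s0,s1,s2}, {s0,s1,s2,s3}.
{s0,s1} is not among them.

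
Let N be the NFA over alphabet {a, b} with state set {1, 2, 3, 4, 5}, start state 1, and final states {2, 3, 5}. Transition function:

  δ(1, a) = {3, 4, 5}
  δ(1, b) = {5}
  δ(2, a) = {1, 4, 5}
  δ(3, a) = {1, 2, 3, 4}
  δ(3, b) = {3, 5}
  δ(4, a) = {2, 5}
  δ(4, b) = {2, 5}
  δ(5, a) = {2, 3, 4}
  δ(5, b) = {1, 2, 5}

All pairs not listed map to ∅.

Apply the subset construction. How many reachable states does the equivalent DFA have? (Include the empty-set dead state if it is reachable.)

Start state of the DFA: {1}.
{1} --a--> {3, 4, 5}  [new]
{1} --b--> {5}  [new]
{3, 4, 5} --a--> {1, 2, 3, 4, 5}  [new]
{3, 4, 5} --b--> {1, 2, 3, 5}  [new]
{5} --a--> {2, 3, 4}  [new]
{5} --b--> {1, 2, 5}  [new]
{1, 2, 3, 4, 5} --a--> {1, 2, 3, 4, 5}  [seen]
{1, 2, 3, 4, 5} --b--> {1, 2, 3, 5}  [seen]
{1, 2, 3, 5} --a--> {1, 2, 3, 4, 5}  [seen]
{1, 2, 3, 5} --b--> {1, 2, 3, 5}  [seen]
{2, 3, 4} --a--> {1, 2, 3, 4, 5}  [seen]
{2, 3, 4} --b--> {2, 3, 5}  [new]
{1, 2, 5} --a--> {1, 2, 3, 4, 5}  [seen]
{1, 2, 5} --b--> {1, 2, 5}  [seen]
{2, 3, 5} --a--> {1, 2, 3, 4, 5}  [seen]
{2, 3, 5} --b--> {1, 2, 3, 5}  [seen]
Reachable DFA states: {1}, {3, 4, 5}, {5}, {1, 2, 3, 4, 5}, {1, 2, 3, 5}, {2, 3, 4}, {1, 2, 5}, {2, 3, 5}.

8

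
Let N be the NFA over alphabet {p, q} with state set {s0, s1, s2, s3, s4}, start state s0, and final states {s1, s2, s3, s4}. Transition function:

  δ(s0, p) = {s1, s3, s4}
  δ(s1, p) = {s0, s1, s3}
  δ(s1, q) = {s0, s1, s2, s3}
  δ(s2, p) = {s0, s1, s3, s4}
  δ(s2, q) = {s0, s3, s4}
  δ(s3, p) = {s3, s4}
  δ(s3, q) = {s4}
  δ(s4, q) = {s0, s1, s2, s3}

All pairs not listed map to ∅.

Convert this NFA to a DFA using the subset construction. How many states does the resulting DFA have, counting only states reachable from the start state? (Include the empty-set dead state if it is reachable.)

5

Start state of the DFA: {s0}.
{s0} --p--> {s1, s3, s4}  [new]
{s0} --q--> ∅  [new]
{s1, s3, s4} --p--> {s0, s1, s3, s4}  [new]
{s1, s3, s4} --q--> {s0, s1, s2, s3, s4}  [new]
∅ --p--> ∅  [seen]
∅ --q--> ∅  [seen]
{s0, s1, s3, s4} --p--> {s0, s1, s3, s4}  [seen]
{s0, s1, s3, s4} --q--> {s0, s1, s2, s3, s4}  [seen]
{s0, s1, s2, s3, s4} --p--> {s0, s1, s3, s4}  [seen]
{s0, s1, s2, s3, s4} --q--> {s0, s1, s2, s3, s4}  [seen]
Reachable DFA states: {s0}, {s1, s3, s4}, ∅, {s0, s1, s3, s4}, {s0, s1, s2, s3, s4}.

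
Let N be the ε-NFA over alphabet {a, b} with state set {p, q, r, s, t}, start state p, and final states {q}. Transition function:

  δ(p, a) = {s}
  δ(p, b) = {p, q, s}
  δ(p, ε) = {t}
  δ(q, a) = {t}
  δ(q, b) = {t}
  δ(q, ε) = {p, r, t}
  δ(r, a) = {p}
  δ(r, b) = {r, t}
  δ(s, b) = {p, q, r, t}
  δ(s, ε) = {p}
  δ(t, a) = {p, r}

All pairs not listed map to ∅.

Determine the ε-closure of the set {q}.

{p, q, r, t}

Begin with {q}.
q →ε {p, r, t}; add p, r, t.
ε-closure = {p, q, r, t}.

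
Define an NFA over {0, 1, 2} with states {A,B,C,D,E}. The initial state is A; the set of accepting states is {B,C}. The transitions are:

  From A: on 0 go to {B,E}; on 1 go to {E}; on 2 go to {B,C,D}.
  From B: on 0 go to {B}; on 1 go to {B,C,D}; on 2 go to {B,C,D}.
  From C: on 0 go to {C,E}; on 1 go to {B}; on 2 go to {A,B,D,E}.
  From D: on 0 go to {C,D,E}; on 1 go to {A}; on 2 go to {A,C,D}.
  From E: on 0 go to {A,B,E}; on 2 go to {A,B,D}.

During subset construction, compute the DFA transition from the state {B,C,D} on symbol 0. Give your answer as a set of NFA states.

δ(B,0) = {B}; δ(C,0) = {C,E}; δ(D,0) = {C,D,E}.
Union: {B,C,D,E}.

{B,C,D,E}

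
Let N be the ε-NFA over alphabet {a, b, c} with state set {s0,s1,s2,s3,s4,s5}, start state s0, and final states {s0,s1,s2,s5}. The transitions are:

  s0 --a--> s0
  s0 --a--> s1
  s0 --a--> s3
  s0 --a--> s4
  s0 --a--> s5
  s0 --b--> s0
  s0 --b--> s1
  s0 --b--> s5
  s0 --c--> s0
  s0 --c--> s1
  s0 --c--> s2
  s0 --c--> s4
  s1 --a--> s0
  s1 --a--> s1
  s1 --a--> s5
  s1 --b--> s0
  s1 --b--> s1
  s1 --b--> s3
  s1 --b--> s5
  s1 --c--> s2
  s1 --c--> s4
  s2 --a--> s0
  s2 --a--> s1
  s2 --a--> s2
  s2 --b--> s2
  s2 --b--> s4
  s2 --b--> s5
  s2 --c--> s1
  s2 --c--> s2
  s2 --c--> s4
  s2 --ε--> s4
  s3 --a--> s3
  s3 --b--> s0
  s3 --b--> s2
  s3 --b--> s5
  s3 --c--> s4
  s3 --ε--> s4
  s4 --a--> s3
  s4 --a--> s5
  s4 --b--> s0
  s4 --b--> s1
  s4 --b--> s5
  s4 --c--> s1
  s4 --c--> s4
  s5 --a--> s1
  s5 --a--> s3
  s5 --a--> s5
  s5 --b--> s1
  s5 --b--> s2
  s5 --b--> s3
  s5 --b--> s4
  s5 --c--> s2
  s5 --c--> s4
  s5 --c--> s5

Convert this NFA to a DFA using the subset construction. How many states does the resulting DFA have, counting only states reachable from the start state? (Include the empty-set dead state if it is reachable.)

6

Start state of the DFA: {s0} (ε-closure of the NFA start).
{s0} --a--> {s0,s1,s3,s4,s5}  [new]
{s0} --b--> {s0,s1,s5}  [new]
{s0} --c--> {s0,s1,s2,s4}  [new]
{s0,s1,s3,s4,s5} --a--> {s0,s1,s3,s4,s5}  [seen]
{s0,s1,s3,s4,s5} --b--> {s0,s1,s2,s3,s4,s5}  [new]
{s0,s1,s3,s4,s5} --c--> {s0,s1,s2,s4,s5}  [new]
{s0,s1,s5} --a--> {s0,s1,s3,s4,s5}  [seen]
{s0,s1,s5} --b--> {s0,s1,s2,s3,s4,s5}  [seen]
{s0,s1,s5} --c--> {s0,s1,s2,s4,s5}  [seen]
{s0,s1,s2,s4} --a--> {s0,s1,s2,s3,s4,s5}  [seen]
{s0,s1,s2,s4} --b--> {s0,s1,s2,s3,s4,s5}  [seen]
{s0,s1,s2,s4} --c--> {s0,s1,s2,s4}  [seen]
{s0,s1,s2,s3,s4,s5} --a--> {s0,s1,s2,s3,s4,s5}  [seen]
{s0,s1,s2,s3,s4,s5} --b--> {s0,s1,s2,s3,s4,s5}  [seen]
{s0,s1,s2,s3,s4,s5} --c--> {s0,s1,s2,s4,s5}  [seen]
{s0,s1,s2,s4,s5} --a--> {s0,s1,s2,s3,s4,s5}  [seen]
{s0,s1,s2,s4,s5} --b--> {s0,s1,s2,s3,s4,s5}  [seen]
{s0,s1,s2,s4,s5} --c--> {s0,s1,s2,s4,s5}  [seen]
Reachable DFA states: {s0}, {s0,s1,s3,s4,s5}, {s0,s1,s5}, {s0,s1,s2,s4}, {s0,s1,s2,s3,s4,s5}, {s0,s1,s2,s4,s5}.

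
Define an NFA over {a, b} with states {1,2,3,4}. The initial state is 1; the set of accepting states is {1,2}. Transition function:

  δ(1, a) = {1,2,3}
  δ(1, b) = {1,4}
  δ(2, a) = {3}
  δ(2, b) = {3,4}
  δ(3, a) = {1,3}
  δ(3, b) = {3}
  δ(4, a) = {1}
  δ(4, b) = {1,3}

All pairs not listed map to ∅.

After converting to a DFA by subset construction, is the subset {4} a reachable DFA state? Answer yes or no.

Start state of the DFA: {1}.
{1} --a--> {1,2,3}  [new]
{1} --b--> {1,4}  [new]
{1,2,3} --a--> {1,2,3}  [seen]
{1,2,3} --b--> {1,3,4}  [new]
{1,4} --a--> {1,2,3}  [seen]
{1,4} --b--> {1,3,4}  [seen]
{1,3,4} --a--> {1,2,3}  [seen]
{1,3,4} --b--> {1,3,4}  [seen]
Reachable DFA states: {1}, {1,2,3}, {1,4}, {1,3,4}.
{4} is not among them.

no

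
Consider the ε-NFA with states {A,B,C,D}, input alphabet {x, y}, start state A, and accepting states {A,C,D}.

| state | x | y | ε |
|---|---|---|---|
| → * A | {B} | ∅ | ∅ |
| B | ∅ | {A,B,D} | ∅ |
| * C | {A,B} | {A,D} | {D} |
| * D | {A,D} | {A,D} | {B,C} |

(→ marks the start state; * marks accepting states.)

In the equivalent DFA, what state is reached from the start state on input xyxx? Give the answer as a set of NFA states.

Start: {A}.
δ(A,x) = {B}.
Union: {B}.
After x: {B}.
δ(B,y) = {A,B,D}.
Union: {A,B,D}.
ε-closure gives {A,B,C,D}.
After y: {A,B,C,D}.
δ(A,x) = {B}; δ(B,x) = ∅; δ(C,x) = {A,B}; δ(D,x) = {A,D}.
Union: {A,B,D}.
ε-closure gives {A,B,C,D}.
After x: {A,B,C,D}.
δ(A,x) = {B}; δ(B,x) = ∅; δ(C,x) = {A,B}; δ(D,x) = {A,D}.
Union: {A,B,D}.
ε-closure gives {A,B,C,D}.
After x: {A,B,C,D}.

{A,B,C,D}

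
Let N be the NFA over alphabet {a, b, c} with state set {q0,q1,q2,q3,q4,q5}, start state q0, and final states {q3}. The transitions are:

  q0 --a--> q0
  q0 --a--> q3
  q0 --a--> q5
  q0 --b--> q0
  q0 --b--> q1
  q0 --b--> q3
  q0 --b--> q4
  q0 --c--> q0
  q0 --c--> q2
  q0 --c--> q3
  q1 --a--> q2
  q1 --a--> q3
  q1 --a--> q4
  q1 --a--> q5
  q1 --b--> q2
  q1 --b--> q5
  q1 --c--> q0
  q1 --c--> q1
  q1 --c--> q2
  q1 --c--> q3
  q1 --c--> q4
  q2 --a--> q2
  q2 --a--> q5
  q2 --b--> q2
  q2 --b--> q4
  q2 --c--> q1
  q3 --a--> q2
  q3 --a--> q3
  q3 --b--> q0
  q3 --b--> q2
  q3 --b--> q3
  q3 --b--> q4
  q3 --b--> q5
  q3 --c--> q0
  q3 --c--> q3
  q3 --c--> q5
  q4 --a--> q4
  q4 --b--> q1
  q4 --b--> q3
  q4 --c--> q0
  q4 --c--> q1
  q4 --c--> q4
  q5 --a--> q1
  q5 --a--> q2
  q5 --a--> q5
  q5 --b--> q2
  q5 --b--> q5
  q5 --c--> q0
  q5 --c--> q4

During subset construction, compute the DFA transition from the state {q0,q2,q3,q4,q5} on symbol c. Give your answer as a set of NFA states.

{q0,q1,q2,q3,q4,q5}

δ(q0,c) = {q0,q2,q3}; δ(q2,c) = {q1}; δ(q3,c) = {q0,q3,q5}; δ(q4,c) = {q0,q1,q4}; δ(q5,c) = {q0,q4}.
Union: {q0,q1,q2,q3,q4,q5}.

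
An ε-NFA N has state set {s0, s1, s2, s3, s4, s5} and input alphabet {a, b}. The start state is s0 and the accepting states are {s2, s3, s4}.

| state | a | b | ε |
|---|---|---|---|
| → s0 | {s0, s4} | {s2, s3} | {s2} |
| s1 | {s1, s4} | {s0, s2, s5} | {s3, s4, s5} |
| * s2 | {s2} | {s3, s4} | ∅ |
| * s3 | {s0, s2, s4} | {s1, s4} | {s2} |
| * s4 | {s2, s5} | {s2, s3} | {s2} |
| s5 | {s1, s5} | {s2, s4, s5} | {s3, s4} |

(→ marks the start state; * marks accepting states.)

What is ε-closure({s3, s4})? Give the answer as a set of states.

Begin with {s3, s4}.
s3 →ε {s2}; add s2.
ε-closure = {s2, s3, s4}.

{s2, s3, s4}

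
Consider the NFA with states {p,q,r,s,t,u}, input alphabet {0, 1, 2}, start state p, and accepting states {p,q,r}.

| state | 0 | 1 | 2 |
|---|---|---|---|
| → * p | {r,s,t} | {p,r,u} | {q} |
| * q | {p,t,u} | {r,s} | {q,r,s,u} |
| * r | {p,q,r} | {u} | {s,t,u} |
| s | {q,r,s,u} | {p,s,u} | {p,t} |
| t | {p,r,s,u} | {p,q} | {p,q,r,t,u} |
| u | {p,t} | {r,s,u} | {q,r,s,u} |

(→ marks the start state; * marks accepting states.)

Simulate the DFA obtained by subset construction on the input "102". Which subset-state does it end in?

Start: {p}.
δ(p,1) = {p,r,u}.
Union: {p,r,u}.
After 1: {p,r,u}.
δ(p,0) = {r,s,t}; δ(r,0) = {p,q,r}; δ(u,0) = {p,t}.
Union: {p,q,r,s,t}.
After 0: {p,q,r,s,t}.
δ(p,2) = {q}; δ(q,2) = {q,r,s,u}; δ(r,2) = {s,t,u}; δ(s,2) = {p,t}; δ(t,2) = {p,q,r,t,u}.
Union: {p,q,r,s,t,u}.
After 2: {p,q,r,s,t,u}.

{p,q,r,s,t,u}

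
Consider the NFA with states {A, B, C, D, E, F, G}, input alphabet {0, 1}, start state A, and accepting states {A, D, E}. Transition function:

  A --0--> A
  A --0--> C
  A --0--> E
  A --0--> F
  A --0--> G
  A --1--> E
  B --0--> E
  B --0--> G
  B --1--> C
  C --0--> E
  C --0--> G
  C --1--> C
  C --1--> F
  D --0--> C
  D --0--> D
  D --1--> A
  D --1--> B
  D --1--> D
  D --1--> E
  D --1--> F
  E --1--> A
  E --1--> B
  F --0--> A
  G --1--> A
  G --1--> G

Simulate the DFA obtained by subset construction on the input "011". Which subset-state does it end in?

Start: {A}.
δ(A,0) = {A, C, E, F, G}.
Union: {A, C, E, F, G}.
After 0: {A, C, E, F, G}.
δ(A,1) = {E}; δ(C,1) = {C, F}; δ(E,1) = {A, B}; δ(F,1) = ∅; δ(G,1) = {A, G}.
Union: {A, B, C, E, F, G}.
After 1: {A, B, C, E, F, G}.
δ(A,1) = {E}; δ(B,1) = {C}; δ(C,1) = {C, F}; δ(E,1) = {A, B}; δ(F,1) = ∅; δ(G,1) = {A, G}.
Union: {A, B, C, E, F, G}.
After 1: {A, B, C, E, F, G}.

{A, B, C, E, F, G}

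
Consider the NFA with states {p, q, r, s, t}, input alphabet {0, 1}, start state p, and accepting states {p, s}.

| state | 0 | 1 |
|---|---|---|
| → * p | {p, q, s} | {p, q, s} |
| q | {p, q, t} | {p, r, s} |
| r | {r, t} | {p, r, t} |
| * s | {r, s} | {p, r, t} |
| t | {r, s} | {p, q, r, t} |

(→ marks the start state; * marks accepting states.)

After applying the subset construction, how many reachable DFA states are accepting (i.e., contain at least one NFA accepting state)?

3

Start state of the DFA: {p}.
{p} --0--> {p, q, s}  [new]
{p} --1--> {p, q, s}  [seen]
{p, q, s} --0--> {p, q, r, s, t}  [new]
{p, q, s} --1--> {p, q, r, s, t}  [seen]
{p, q, r, s, t} --0--> {p, q, r, s, t}  [seen]
{p, q, r, s, t} --1--> {p, q, r, s, t}  [seen]
Reachable DFA states: {p}, {p, q, s}, {p, q, r, s, t}.
Accepting DFA states (contain an NFA accepting state): {p}, {p, q, s}, {p, q, r, s, t}.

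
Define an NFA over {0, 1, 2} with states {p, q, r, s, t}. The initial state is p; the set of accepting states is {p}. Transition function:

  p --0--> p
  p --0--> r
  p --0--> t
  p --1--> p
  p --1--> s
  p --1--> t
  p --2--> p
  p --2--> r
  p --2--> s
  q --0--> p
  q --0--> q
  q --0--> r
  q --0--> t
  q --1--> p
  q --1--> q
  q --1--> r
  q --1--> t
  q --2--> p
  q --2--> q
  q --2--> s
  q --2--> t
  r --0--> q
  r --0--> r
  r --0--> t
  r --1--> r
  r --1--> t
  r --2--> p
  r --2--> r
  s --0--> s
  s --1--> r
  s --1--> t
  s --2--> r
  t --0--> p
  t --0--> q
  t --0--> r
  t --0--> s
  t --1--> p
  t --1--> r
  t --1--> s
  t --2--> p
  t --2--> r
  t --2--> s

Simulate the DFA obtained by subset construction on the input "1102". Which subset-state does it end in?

Start: {p}.
δ(p,1) = {p, s, t}.
Union: {p, s, t}.
After 1: {p, s, t}.
δ(p,1) = {p, s, t}; δ(s,1) = {r, t}; δ(t,1) = {p, r, s}.
Union: {p, r, s, t}.
After 1: {p, r, s, t}.
δ(p,0) = {p, r, t}; δ(r,0) = {q, r, t}; δ(s,0) = {s}; δ(t,0) = {p, q, r, s}.
Union: {p, q, r, s, t}.
After 0: {p, q, r, s, t}.
δ(p,2) = {p, r, s}; δ(q,2) = {p, q, s, t}; δ(r,2) = {p, r}; δ(s,2) = {r}; δ(t,2) = {p, r, s}.
Union: {p, q, r, s, t}.
After 2: {p, q, r, s, t}.

{p, q, r, s, t}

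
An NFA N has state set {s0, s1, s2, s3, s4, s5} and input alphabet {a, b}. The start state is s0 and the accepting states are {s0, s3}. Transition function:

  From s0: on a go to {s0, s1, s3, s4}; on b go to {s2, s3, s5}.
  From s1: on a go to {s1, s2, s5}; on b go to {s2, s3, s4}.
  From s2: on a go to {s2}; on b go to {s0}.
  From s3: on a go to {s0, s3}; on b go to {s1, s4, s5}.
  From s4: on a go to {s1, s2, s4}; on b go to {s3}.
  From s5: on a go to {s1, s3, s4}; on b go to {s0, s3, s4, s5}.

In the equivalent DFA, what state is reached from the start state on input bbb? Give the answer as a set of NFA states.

Start: {s0}.
δ(s0,b) = {s2, s3, s5}.
Union: {s2, s3, s5}.
After b: {s2, s3, s5}.
δ(s2,b) = {s0}; δ(s3,b) = {s1, s4, s5}; δ(s5,b) = {s0, s3, s4, s5}.
Union: {s0, s1, s3, s4, s5}.
After b: {s0, s1, s3, s4, s5}.
δ(s0,b) = {s2, s3, s5}; δ(s1,b) = {s2, s3, s4}; δ(s3,b) = {s1, s4, s5}; δ(s4,b) = {s3}; δ(s5,b) = {s0, s3, s4, s5}.
Union: {s0, s1, s2, s3, s4, s5}.
After b: {s0, s1, s2, s3, s4, s5}.

{s0, s1, s2, s3, s4, s5}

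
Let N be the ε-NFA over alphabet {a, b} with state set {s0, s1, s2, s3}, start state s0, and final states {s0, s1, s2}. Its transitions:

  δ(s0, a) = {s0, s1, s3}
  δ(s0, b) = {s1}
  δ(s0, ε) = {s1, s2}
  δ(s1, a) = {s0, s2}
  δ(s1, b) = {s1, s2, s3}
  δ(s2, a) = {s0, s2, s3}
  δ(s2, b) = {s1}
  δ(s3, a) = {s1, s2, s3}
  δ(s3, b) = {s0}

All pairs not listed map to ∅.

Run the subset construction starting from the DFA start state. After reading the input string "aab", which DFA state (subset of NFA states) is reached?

{s0, s1, s2, s3}

Start: {s0, s1, s2}.
δ(s0,a) = {s0, s1, s3}; δ(s1,a) = {s0, s2}; δ(s2,a) = {s0, s2, s3}.
Union: {s0, s1, s2, s3}.
After a: {s0, s1, s2, s3}.
δ(s0,a) = {s0, s1, s3}; δ(s1,a) = {s0, s2}; δ(s2,a) = {s0, s2, s3}; δ(s3,a) = {s1, s2, s3}.
Union: {s0, s1, s2, s3}.
After a: {s0, s1, s2, s3}.
δ(s0,b) = {s1}; δ(s1,b) = {s1, s2, s3}; δ(s2,b) = {s1}; δ(s3,b) = {s0}.
Union: {s0, s1, s2, s3}.
After b: {s0, s1, s2, s3}.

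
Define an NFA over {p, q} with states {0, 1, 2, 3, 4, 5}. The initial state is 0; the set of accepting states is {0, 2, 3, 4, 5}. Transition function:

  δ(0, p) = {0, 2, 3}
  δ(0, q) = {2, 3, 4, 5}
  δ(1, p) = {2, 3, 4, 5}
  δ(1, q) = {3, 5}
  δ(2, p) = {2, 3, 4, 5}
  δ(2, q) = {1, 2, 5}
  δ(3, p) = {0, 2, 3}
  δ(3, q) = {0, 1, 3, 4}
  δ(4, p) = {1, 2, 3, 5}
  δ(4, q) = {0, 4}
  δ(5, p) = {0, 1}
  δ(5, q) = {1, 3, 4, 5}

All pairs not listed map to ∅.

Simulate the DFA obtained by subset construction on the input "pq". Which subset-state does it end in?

Start: {0}.
δ(0,p) = {0, 2, 3}.
Union: {0, 2, 3}.
After p: {0, 2, 3}.
δ(0,q) = {2, 3, 4, 5}; δ(2,q) = {1, 2, 5}; δ(3,q) = {0, 1, 3, 4}.
Union: {0, 1, 2, 3, 4, 5}.
After q: {0, 1, 2, 3, 4, 5}.

{0, 1, 2, 3, 4, 5}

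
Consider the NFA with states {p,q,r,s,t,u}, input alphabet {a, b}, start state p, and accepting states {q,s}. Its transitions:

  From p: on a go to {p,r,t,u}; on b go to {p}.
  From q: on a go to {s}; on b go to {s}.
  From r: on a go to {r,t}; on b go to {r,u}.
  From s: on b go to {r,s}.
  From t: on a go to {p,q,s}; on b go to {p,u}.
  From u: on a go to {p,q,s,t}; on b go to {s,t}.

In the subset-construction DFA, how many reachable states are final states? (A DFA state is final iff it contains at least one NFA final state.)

2

Start state of the DFA: {p}.
{p} --a--> {p,r,t,u}  [new]
{p} --b--> {p}  [seen]
{p,r,t,u} --a--> {p,q,r,s,t,u}  [new]
{p,r,t,u} --b--> {p,r,s,t,u}  [new]
{p,q,r,s,t,u} --a--> {p,q,r,s,t,u}  [seen]
{p,q,r,s,t,u} --b--> {p,r,s,t,u}  [seen]
{p,r,s,t,u} --a--> {p,q,r,s,t,u}  [seen]
{p,r,s,t,u} --b--> {p,r,s,t,u}  [seen]
Reachable DFA states: {p}, {p,r,t,u}, {p,q,r,s,t,u}, {p,r,s,t,u}.
Accepting DFA states (contain an NFA accepting state): {p,q,r,s,t,u}, {p,r,s,t,u}.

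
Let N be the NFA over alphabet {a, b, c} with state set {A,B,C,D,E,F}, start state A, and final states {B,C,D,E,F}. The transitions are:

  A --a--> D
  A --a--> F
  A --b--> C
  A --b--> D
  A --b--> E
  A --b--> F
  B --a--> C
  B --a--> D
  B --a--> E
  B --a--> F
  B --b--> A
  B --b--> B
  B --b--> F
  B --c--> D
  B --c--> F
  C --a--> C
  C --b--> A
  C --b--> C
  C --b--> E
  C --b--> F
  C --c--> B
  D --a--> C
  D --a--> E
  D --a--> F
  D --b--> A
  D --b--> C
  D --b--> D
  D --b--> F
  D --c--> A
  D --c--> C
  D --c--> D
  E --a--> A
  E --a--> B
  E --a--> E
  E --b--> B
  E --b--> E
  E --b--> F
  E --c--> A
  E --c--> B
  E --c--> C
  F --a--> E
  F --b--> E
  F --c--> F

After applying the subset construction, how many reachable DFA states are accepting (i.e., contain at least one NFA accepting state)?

Start state of the DFA: {A}.
{A} --a--> {D,F}  [new]
{A} --b--> {C,D,E,F}  [new]
{A} --c--> ∅  [new]
{D,F} --a--> {C,E,F}  [new]
{D,F} --b--> {A,C,D,E,F}  [new]
{D,F} --c--> {A,C,D,F}  [new]
{C,D,E,F} --a--> {A,B,C,E,F}  [new]
{C,D,E,F} --b--> {A,B,C,D,E,F}  [new]
{C,D,E,F} --c--> {A,B,C,D,F}  [new]
∅ --a--> ∅  [seen]
∅ --b--> ∅  [seen]
∅ --c--> ∅  [seen]
{C,E,F} --a--> {A,B,C,E}  [new]
{C,E,F} --b--> {A,B,C,E,F}  [seen]
{C,E,F} --c--> {A,B,C,F}  [new]
{A,C,D,E,F} --a--> {A,B,C,D,E,F}  [seen]
{A,C,D,E,F} --b--> {A,B,C,D,E,F}  [seen]
{A,C,D,E,F} --c--> {A,B,C,D,F}  [seen]
{A,C,D,F} --a--> {C,D,E,F}  [seen]
{A,C,D,F} --b--> {A,C,D,E,F}  [seen]
{A,C,D,F} --c--> {A,B,C,D,F}  [seen]
{A,B,C,E,F} --a--> {A,B,C,D,E,F}  [seen]
{A,B,C,E,F} --b--> {A,B,C,D,E,F}  [seen]
{A,B,C,E,F} --c--> {A,B,C,D,F}  [seen]
{A,B,C,D,E,F} --a--> {A,B,C,D,E,F}  [seen]
{A,B,C,D,E,F} --b--> {A,B,C,D,E,F}  [seen]
{A,B,C,D,E,F} --c--> {A,B,C,D,F}  [seen]
{A,B,C,D,F} --a--> {C,D,E,F}  [seen]
{A,B,C,D,F} --b--> {A,B,C,D,E,F}  [seen]
{A,B,C,D,F} --c--> {A,B,C,D,F}  [seen]
{A,B,C,E} --a--> {A,B,C,D,E,F}  [seen]
{A,B,C,E} --b--> {A,B,C,D,E,F}  [seen]
{A,B,C,E} --c--> {A,B,C,D,F}  [seen]
{A,B,C,F} --a--> {C,D,E,F}  [seen]
{A,B,C,F} --b--> {A,B,C,D,E,F}  [seen]
{A,B,C,F} --c--> {B,D,F}  [new]
{B,D,F} --a--> {C,D,E,F}  [seen]
{B,D,F} --b--> {A,B,C,D,E,F}  [seen]
{B,D,F} --c--> {A,C,D,F}  [seen]
Reachable DFA states: {A}, {D,F}, {C,D,E,F}, ∅, {C,E,F}, {A,C,D,E,F}, {A,C,D,F}, {A,B,C,E,F}, {A,B,C,D,E,F}, {A,B,C,D,F}, {A,B,C,E}, {A,B,C,F}, {B,D,F}.
Accepting DFA states (contain an NFA accepting state): {D,F}, {C,D,E,F}, {C,E,F}, {A,C,D,E,F}, {A,C,D,F}, {A,B,C,E,F}, {A,B,C,D,E,F}, {A,B,C,D,F}, {A,B,C,E}, {A,B,C,F}, {B,D,F}.

11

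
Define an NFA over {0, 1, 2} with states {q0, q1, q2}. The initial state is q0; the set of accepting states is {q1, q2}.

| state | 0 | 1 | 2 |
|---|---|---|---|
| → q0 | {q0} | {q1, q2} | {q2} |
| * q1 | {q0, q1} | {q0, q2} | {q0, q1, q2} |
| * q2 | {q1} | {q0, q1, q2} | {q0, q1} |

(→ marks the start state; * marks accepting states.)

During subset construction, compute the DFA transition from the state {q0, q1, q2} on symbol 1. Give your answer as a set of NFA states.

{q0, q1, q2}

δ(q0,1) = {q1, q2}; δ(q1,1) = {q0, q2}; δ(q2,1) = {q0, q1, q2}.
Union: {q0, q1, q2}.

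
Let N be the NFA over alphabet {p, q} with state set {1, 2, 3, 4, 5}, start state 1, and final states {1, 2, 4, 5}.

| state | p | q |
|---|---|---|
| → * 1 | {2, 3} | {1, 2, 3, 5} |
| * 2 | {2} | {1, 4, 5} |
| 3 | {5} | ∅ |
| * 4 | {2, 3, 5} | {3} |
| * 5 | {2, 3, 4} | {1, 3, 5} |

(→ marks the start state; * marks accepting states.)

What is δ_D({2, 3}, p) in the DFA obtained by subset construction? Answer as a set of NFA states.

δ(2,p) = {2}; δ(3,p) = {5}.
Union: {2, 5}.

{2, 5}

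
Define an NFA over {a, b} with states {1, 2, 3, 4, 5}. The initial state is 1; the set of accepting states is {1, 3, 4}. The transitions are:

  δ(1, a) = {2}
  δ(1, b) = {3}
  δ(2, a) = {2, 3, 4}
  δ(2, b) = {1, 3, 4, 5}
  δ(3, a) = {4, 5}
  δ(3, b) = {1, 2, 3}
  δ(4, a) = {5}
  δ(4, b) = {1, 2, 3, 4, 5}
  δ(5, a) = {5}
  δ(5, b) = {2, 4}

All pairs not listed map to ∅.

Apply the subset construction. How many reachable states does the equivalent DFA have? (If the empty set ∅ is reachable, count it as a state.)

12

Start state of the DFA: {1}.
{1} --a--> {2}  [new]
{1} --b--> {3}  [new]
{2} --a--> {2, 3, 4}  [new]
{2} --b--> {1, 3, 4, 5}  [new]
{3} --a--> {4, 5}  [new]
{3} --b--> {1, 2, 3}  [new]
{2, 3, 4} --a--> {2, 3, 4, 5}  [new]
{2, 3, 4} --b--> {1, 2, 3, 4, 5}  [new]
{1, 3, 4, 5} --a--> {2, 4, 5}  [new]
{1, 3, 4, 5} --b--> {1, 2, 3, 4, 5}  [seen]
{4, 5} --a--> {5}  [new]
{4, 5} --b--> {1, 2, 3, 4, 5}  [seen]
{1, 2, 3} --a--> {2, 3, 4, 5}  [seen]
{1, 2, 3} --b--> {1, 2, 3, 4, 5}  [seen]
{2, 3, 4, 5} --a--> {2, 3, 4, 5}  [seen]
{2, 3, 4, 5} --b--> {1, 2, 3, 4, 5}  [seen]
{1, 2, 3, 4, 5} --a--> {2, 3, 4, 5}  [seen]
{1, 2, 3, 4, 5} --b--> {1, 2, 3, 4, 5}  [seen]
{2, 4, 5} --a--> {2, 3, 4, 5}  [seen]
{2, 4, 5} --b--> {1, 2, 3, 4, 5}  [seen]
{5} --a--> {5}  [seen]
{5} --b--> {2, 4}  [new]
{2, 4} --a--> {2, 3, 4, 5}  [seen]
{2, 4} --b--> {1, 2, 3, 4, 5}  [seen]
Reachable DFA states: {1}, {2}, {3}, {2, 3, 4}, {1, 3, 4, 5}, {4, 5}, {1, 2, 3}, {2, 3, 4, 5}, {1, 2, 3, 4, 5}, {2, 4, 5}, {5}, {2, 4}.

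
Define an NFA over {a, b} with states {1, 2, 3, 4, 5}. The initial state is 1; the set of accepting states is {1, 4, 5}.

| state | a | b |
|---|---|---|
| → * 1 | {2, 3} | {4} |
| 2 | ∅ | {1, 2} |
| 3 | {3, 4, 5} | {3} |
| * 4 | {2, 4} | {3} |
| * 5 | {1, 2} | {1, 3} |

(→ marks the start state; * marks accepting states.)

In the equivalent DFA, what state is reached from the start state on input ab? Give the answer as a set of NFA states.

Start: {1}.
δ(1,a) = {2, 3}.
Union: {2, 3}.
After a: {2, 3}.
δ(2,b) = {1, 2}; δ(3,b) = {3}.
Union: {1, 2, 3}.
After b: {1, 2, 3}.

{1, 2, 3}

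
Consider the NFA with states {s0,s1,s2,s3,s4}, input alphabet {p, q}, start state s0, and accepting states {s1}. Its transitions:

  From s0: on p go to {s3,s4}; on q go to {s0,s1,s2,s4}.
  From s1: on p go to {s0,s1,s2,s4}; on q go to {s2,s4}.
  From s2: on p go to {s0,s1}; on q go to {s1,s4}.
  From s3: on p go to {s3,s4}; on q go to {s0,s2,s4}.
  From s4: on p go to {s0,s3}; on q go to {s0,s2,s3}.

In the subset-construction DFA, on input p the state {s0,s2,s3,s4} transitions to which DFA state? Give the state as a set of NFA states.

{s0,s1,s3,s4}

δ(s0,p) = {s3,s4}; δ(s2,p) = {s0,s1}; δ(s3,p) = {s3,s4}; δ(s4,p) = {s0,s3}.
Union: {s0,s1,s3,s4}.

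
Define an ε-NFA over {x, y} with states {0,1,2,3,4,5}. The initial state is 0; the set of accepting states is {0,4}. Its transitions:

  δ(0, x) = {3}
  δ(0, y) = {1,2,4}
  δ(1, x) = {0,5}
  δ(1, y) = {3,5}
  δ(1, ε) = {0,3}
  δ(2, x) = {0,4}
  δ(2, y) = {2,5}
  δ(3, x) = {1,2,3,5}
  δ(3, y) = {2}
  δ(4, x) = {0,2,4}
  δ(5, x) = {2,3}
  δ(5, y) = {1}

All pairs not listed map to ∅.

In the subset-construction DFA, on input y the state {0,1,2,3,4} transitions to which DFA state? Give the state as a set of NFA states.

{0,1,2,3,4,5}

δ(0,y) = {1,2,4}; δ(1,y) = {3,5}; δ(2,y) = {2,5}; δ(3,y) = {2}; δ(4,y) = ∅.
Union: {1,2,3,4,5}.
ε-closure gives {0,1,2,3,4,5}.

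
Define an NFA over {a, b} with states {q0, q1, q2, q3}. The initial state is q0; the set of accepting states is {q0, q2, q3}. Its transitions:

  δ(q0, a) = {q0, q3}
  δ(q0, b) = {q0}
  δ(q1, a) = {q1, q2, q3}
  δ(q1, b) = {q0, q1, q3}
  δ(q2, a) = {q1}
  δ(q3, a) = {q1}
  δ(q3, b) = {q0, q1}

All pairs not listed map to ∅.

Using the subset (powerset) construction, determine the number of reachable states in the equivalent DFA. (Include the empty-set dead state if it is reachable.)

5

Start state of the DFA: {q0}.
{q0} --a--> {q0, q3}  [new]
{q0} --b--> {q0}  [seen]
{q0, q3} --a--> {q0, q1, q3}  [new]
{q0, q3} --b--> {q0, q1}  [new]
{q0, q1, q3} --a--> {q0, q1, q2, q3}  [new]
{q0, q1, q3} --b--> {q0, q1, q3}  [seen]
{q0, q1} --a--> {q0, q1, q2, q3}  [seen]
{q0, q1} --b--> {q0, q1, q3}  [seen]
{q0, q1, q2, q3} --a--> {q0, q1, q2, q3}  [seen]
{q0, q1, q2, q3} --b--> {q0, q1, q3}  [seen]
Reachable DFA states: {q0}, {q0, q3}, {q0, q1, q3}, {q0, q1}, {q0, q1, q2, q3}.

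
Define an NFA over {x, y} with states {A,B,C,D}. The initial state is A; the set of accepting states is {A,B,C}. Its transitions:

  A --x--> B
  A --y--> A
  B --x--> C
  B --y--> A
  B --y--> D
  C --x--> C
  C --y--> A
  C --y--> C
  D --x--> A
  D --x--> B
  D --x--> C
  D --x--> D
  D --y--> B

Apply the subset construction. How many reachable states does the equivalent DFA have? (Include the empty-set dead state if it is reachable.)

10

Start state of the DFA: {A}.
{A} --x--> {B}  [new]
{A} --y--> {A}  [seen]
{B} --x--> {C}  [new]
{B} --y--> {A,D}  [new]
{C} --x--> {C}  [seen]
{C} --y--> {A,C}  [new]
{A,D} --x--> {A,B,C,D}  [new]
{A,D} --y--> {A,B}  [new]
{A,C} --x--> {B,C}  [new]
{A,C} --y--> {A,C}  [seen]
{A,B,C,D} --x--> {A,B,C,D}  [seen]
{A,B,C,D} --y--> {A,B,C,D}  [seen]
{A,B} --x--> {B,C}  [seen]
{A,B} --y--> {A,D}  [seen]
{B,C} --x--> {C}  [seen]
{B,C} --y--> {A,C,D}  [new]
{A,C,D} --x--> {A,B,C,D}  [seen]
{A,C,D} --y--> {A,B,C}  [new]
{A,B,C} --x--> {B,C}  [seen]
{A,B,C} --y--> {A,C,D}  [seen]
Reachable DFA states: {A}, {B}, {C}, {A,D}, {A,C}, {A,B,C,D}, {A,B}, {B,C}, {A,C,D}, {A,B,C}.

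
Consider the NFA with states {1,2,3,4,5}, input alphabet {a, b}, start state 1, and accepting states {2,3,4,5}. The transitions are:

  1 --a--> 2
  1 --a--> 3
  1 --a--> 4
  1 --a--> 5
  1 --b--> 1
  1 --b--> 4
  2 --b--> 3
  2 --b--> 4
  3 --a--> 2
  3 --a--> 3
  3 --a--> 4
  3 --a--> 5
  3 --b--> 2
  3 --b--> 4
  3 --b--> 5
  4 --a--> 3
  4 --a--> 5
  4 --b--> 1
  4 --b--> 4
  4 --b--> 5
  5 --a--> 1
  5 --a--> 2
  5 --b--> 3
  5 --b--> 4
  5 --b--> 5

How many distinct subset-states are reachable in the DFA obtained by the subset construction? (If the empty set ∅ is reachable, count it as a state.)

6

Start state of the DFA: {1}.
{1} --a--> {2,3,4,5}  [new]
{1} --b--> {1,4}  [new]
{2,3,4,5} --a--> {1,2,3,4,5}  [new]
{2,3,4,5} --b--> {1,2,3,4,5}  [seen]
{1,4} --a--> {2,3,4,5}  [seen]
{1,4} --b--> {1,4,5}  [new]
{1,2,3,4,5} --a--> {1,2,3,4,5}  [seen]
{1,2,3,4,5} --b--> {1,2,3,4,5}  [seen]
{1,4,5} --a--> {1,2,3,4,5}  [seen]
{1,4,5} --b--> {1,3,4,5}  [new]
{1,3,4,5} --a--> {1,2,3,4,5}  [seen]
{1,3,4,5} --b--> {1,2,3,4,5}  [seen]
Reachable DFA states: {1}, {2,3,4,5}, {1,4}, {1,2,3,4,5}, {1,4,5}, {1,3,4,5}.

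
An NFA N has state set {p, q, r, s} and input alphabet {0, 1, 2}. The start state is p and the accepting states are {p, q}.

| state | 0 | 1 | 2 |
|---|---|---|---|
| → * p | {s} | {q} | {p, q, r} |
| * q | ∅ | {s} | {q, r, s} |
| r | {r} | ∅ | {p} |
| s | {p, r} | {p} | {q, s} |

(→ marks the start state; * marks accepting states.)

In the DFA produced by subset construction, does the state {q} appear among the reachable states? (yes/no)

Start state of the DFA: {p}.
{p} --0--> {s}  [new]
{p} --1--> {q}  [new]
{p} --2--> {p, q, r}  [new]
{s} --0--> {p, r}  [new]
{s} --1--> {p}  [seen]
{s} --2--> {q, s}  [new]
{q} --0--> ∅  [new]
{q} --1--> {s}  [seen]
{q} --2--> {q, r, s}  [new]
{p, q, r} --0--> {r, s}  [new]
{p, q, r} --1--> {q, s}  [seen]
{p, q, r} --2--> {p, q, r, s}  [new]
{p, r} --0--> {r, s}  [seen]
{p, r} --1--> {q}  [seen]
{p, r} --2--> {p, q, r}  [seen]
{q, s} --0--> {p, r}  [seen]
{q, s} --1--> {p, s}  [new]
{q, s} --2--> {q, r, s}  [seen]
∅ --0--> ∅  [seen]
∅ --1--> ∅  [seen]
∅ --2--> ∅  [seen]
{q, r, s} --0--> {p, r}  [seen]
{q, r, s} --1--> {p, s}  [seen]
{q, r, s} --2--> {p, q, r, s}  [seen]
{r, s} --0--> {p, r}  [seen]
{r, s} --1--> {p}  [seen]
{r, s} --2--> {p, q, s}  [new]
{p, q, r, s} --0--> {p, r, s}  [new]
{p, q, r, s} --1--> {p, q, s}  [seen]
{p, q, r, s} --2--> {p, q, r, s}  [seen]
{p, s} --0--> {p, r, s}  [seen]
{p, s} --1--> {p, q}  [new]
{p, s} --2--> {p, q, r, s}  [seen]
{p, q, s} --0--> {p, r, s}  [seen]
{p, q, s} --1--> {p, q, s}  [seen]
{p, q, s} --2--> {p, q, r, s}  [seen]
{p, r, s} --0--> {p, r, s}  [seen]
{p, r, s} --1--> {p, q}  [seen]
{p, r, s} --2--> {p, q, r, s}  [seen]
{p, q} --0--> {s}  [seen]
{p, q} --1--> {q, s}  [seen]
{p, q} --2--> {p, q, r, s}  [seen]
Reachable DFA states: {p}, {s}, {q}, {p, q, r}, {p, r}, {q, s}, ∅, {q, r, s}, {r, s}, {p, q, r, s}, {p, s}, {p, q, s}, {p, r, s}, {p, q}.
{q} is among them.

yes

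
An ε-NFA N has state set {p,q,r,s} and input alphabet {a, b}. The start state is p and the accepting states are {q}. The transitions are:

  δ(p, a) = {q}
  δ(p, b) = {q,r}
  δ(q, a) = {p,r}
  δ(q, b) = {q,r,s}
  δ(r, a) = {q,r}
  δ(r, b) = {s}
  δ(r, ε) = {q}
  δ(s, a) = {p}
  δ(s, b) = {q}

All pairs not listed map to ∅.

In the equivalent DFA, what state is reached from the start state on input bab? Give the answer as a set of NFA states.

{q,r,s}

Start: {p}.
δ(p,b) = {q,r}.
Union: {q,r}.
After b: {q,r}.
δ(q,a) = {p,r}; δ(r,a) = {q,r}.
Union: {p,q,r}.
After a: {p,q,r}.
δ(p,b) = {q,r}; δ(q,b) = {q,r,s}; δ(r,b) = {s}.
Union: {q,r,s}.
After b: {q,r,s}.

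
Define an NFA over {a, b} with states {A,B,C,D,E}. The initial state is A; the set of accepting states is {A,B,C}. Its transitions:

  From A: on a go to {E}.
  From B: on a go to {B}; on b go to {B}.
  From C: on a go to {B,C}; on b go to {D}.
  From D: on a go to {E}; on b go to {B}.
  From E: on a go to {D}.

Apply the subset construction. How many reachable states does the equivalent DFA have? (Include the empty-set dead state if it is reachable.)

Start state of the DFA: {A}.
{A} --a--> {E}  [new]
{A} --b--> ∅  [new]
{E} --a--> {D}  [new]
{E} --b--> ∅  [seen]
∅ --a--> ∅  [seen]
∅ --b--> ∅  [seen]
{D} --a--> {E}  [seen]
{D} --b--> {B}  [new]
{B} --a--> {B}  [seen]
{B} --b--> {B}  [seen]
Reachable DFA states: {A}, {E}, ∅, {D}, {B}.

5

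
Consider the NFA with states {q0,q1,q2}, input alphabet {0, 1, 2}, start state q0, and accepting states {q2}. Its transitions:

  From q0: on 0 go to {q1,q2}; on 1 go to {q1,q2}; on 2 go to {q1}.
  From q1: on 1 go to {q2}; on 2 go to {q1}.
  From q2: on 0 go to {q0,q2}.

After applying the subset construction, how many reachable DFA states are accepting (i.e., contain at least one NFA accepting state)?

Start state of the DFA: {q0}.
{q0} --0--> {q1,q2}  [new]
{q0} --1--> {q1,q2}  [seen]
{q0} --2--> {q1}  [new]
{q1,q2} --0--> {q0,q2}  [new]
{q1,q2} --1--> {q2}  [new]
{q1,q2} --2--> {q1}  [seen]
{q1} --0--> ∅  [new]
{q1} --1--> {q2}  [seen]
{q1} --2--> {q1}  [seen]
{q0,q2} --0--> {q0,q1,q2}  [new]
{q0,q2} --1--> {q1,q2}  [seen]
{q0,q2} --2--> {q1}  [seen]
{q2} --0--> {q0,q2}  [seen]
{q2} --1--> ∅  [seen]
{q2} --2--> ∅  [seen]
∅ --0--> ∅  [seen]
∅ --1--> ∅  [seen]
∅ --2--> ∅  [seen]
{q0,q1,q2} --0--> {q0,q1,q2}  [seen]
{q0,q1,q2} --1--> {q1,q2}  [seen]
{q0,q1,q2} --2--> {q1}  [seen]
Reachable DFA states: {q0}, {q1,q2}, {q1}, {q0,q2}, {q2}, ∅, {q0,q1,q2}.
Accepting DFA states (contain an NFA accepting state): {q1,q2}, {q0,q2}, {q2}, {q0,q1,q2}.

4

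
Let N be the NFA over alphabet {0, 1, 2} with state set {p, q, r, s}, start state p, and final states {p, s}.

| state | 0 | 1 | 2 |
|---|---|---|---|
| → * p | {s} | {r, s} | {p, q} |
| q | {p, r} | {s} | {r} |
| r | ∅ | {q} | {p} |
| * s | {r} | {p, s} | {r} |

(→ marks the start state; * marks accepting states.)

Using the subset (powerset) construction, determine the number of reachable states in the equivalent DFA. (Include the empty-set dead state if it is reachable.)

Start state of the DFA: {p}.
{p} --0--> {s}  [new]
{p} --1--> {r, s}  [new]
{p} --2--> {p, q}  [new]
{s} --0--> {r}  [new]
{s} --1--> {p, s}  [new]
{s} --2--> {r}  [seen]
{r, s} --0--> {r}  [seen]
{r, s} --1--> {p, q, s}  [new]
{r, s} --2--> {p, r}  [new]
{p, q} --0--> {p, r, s}  [new]
{p, q} --1--> {r, s}  [seen]
{p, q} --2--> {p, q, r}  [new]
{r} --0--> ∅  [new]
{r} --1--> {q}  [new]
{r} --2--> {p}  [seen]
{p, s} --0--> {r, s}  [seen]
{p, s} --1--> {p, r, s}  [seen]
{p, s} --2--> {p, q, r}  [seen]
{p, q, s} --0--> {p, r, s}  [seen]
{p, q, s} --1--> {p, r, s}  [seen]
{p, q, s} --2--> {p, q, r}  [seen]
{p, r} --0--> {s}  [seen]
{p, r} --1--> {q, r, s}  [new]
{p, r} --2--> {p, q}  [seen]
{p, r, s} --0--> {r, s}  [seen]
{p, r, s} --1--> {p, q, r, s}  [new]
{p, r, s} --2--> {p, q, r}  [seen]
{p, q, r} --0--> {p, r, s}  [seen]
{p, q, r} --1--> {q, r, s}  [seen]
{p, q, r} --2--> {p, q, r}  [seen]
∅ --0--> ∅  [seen]
∅ --1--> ∅  [seen]
∅ --2--> ∅  [seen]
{q} --0--> {p, r}  [seen]
{q} --1--> {s}  [seen]
{q} --2--> {r}  [seen]
{q, r, s} --0--> {p, r}  [seen]
{q, r, s} --1--> {p, q, s}  [seen]
{q, r, s} --2--> {p, r}  [seen]
{p, q, r, s} --0--> {p, r, s}  [seen]
{p, q, r, s} --1--> {p, q, r, s}  [seen]
{p, q, r, s} --2--> {p, q, r}  [seen]
Reachable DFA states: {p}, {s}, {r, s}, {p, q}, {r}, {p, s}, {p, q, s}, {p, r}, {p, r, s}, {p, q, r}, ∅, {q}, {q, r, s}, {p, q, r, s}.

14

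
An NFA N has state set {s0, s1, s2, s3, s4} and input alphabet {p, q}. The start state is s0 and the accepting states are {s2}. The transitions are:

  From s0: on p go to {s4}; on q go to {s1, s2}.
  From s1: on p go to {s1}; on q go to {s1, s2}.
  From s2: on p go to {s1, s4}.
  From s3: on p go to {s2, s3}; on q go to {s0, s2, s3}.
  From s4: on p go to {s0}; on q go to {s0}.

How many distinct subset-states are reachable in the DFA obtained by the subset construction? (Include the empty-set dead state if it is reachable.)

Start state of the DFA: {s0}.
{s0} --p--> {s4}  [new]
{s0} --q--> {s1, s2}  [new]
{s4} --p--> {s0}  [seen]
{s4} --q--> {s0}  [seen]
{s1, s2} --p--> {s1, s4}  [new]
{s1, s2} --q--> {s1, s2}  [seen]
{s1, s4} --p--> {s0, s1}  [new]
{s1, s4} --q--> {s0, s1, s2}  [new]
{s0, s1} --p--> {s1, s4}  [seen]
{s0, s1} --q--> {s1, s2}  [seen]
{s0, s1, s2} --p--> {s1, s4}  [seen]
{s0, s1, s2} --q--> {s1, s2}  [seen]
Reachable DFA states: {s0}, {s4}, {s1, s2}, {s1, s4}, {s0, s1}, {s0, s1, s2}.

6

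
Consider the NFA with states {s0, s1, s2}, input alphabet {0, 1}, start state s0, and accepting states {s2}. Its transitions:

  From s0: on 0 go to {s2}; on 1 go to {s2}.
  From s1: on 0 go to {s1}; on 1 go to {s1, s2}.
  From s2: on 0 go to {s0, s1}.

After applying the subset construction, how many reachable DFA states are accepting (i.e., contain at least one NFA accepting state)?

Start state of the DFA: {s0}.
{s0} --0--> {s2}  [new]
{s0} --1--> {s2}  [seen]
{s2} --0--> {s0, s1}  [new]
{s2} --1--> ∅  [new]
{s0, s1} --0--> {s1, s2}  [new]
{s0, s1} --1--> {s1, s2}  [seen]
∅ --0--> ∅  [seen]
∅ --1--> ∅  [seen]
{s1, s2} --0--> {s0, s1}  [seen]
{s1, s2} --1--> {s1, s2}  [seen]
Reachable DFA states: {s0}, {s2}, {s0, s1}, ∅, {s1, s2}.
Accepting DFA states (contain an NFA accepting state): {s2}, {s1, s2}.

2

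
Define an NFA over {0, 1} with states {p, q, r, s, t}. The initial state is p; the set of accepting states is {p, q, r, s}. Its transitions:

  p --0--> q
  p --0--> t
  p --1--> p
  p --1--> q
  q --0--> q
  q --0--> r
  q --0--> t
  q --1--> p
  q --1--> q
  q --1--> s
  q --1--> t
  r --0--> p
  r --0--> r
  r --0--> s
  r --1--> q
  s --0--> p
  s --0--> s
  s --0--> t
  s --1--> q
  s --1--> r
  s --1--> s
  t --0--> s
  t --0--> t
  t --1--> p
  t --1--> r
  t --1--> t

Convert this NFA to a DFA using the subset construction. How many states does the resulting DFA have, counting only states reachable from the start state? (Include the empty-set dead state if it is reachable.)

7

Start state of the DFA: {p}.
{p} --0--> {q, t}  [new]
{p} --1--> {p, q}  [new]
{q, t} --0--> {q, r, s, t}  [new]
{q, t} --1--> {p, q, r, s, t}  [new]
{p, q} --0--> {q, r, t}  [new]
{p, q} --1--> {p, q, s, t}  [new]
{q, r, s, t} --0--> {p, q, r, s, t}  [seen]
{q, r, s, t} --1--> {p, q, r, s, t}  [seen]
{p, q, r, s, t} --0--> {p, q, r, s, t}  [seen]
{p, q, r, s, t} --1--> {p, q, r, s, t}  [seen]
{q, r, t} --0--> {p, q, r, s, t}  [seen]
{q, r, t} --1--> {p, q, r, s, t}  [seen]
{p, q, s, t} --0--> {p, q, r, s, t}  [seen]
{p, q, s, t} --1--> {p, q, r, s, t}  [seen]
Reachable DFA states: {p}, {q, t}, {p, q}, {q, r, s, t}, {p, q, r, s, t}, {q, r, t}, {p, q, s, t}.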